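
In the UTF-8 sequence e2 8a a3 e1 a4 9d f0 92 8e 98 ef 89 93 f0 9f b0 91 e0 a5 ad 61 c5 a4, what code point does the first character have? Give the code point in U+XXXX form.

Offset 0: leading byte 0xE2 = 11100010 → 3-byte char #1 = E2 8A A3.
Leading byte 0xE2 = 11100010 matches 1110xxxx → 3-byte sequence.
Byte 1: 0xE2 = 11100010, payload 0010 (4 bits).
Byte 2: 0x8A = 10001010 (10xxxxxx ✓), payload 001010.
Byte 3: 0xA3 = 10100011 (10xxxxxx ✓), payload 100011.
Concatenate: 0010001010100011 = 0x22A3 (16 bits → U+22A3).

U+22A3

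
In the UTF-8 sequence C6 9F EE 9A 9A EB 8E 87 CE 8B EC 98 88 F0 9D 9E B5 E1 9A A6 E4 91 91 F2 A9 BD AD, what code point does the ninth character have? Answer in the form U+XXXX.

U+A9F6D

Offset 0: leading byte 0xC6 = 11000110 → 2-byte char #1 = C6 9F.
Offset 2: leading byte 0xEE = 11101110 → 3-byte char #2 = EE 9A 9A.
Offset 5: leading byte 0xEB = 11101011 → 3-byte char #3 = EB 8E 87.
Offset 8: leading byte 0xCE = 11001110 → 2-byte char #4 = CE 8B.
Offset 10: leading byte 0xEC = 11101100 → 3-byte char #5 = EC 98 88.
Offset 13: leading byte 0xF0 = 11110000 → 4-byte char #6 = F0 9D 9E B5.
Offset 17: leading byte 0xE1 = 11100001 → 3-byte char #7 = E1 9A A6.
Offset 20: leading byte 0xE4 = 11100100 → 3-byte char #8 = E4 91 91.
Offset 23: leading byte 0xF2 = 11110010 → 4-byte char #9 = F2 A9 BD AD.
Leading byte 0xF2 = 11110010 matches 11110xxx → 4-byte sequence.
Byte 1: 0xF2 = 11110010, payload 010 (3 bits).
Byte 2: 0xA9 = 10101001 (10xxxxxx ✓), payload 101001.
Byte 3: 0xBD = 10111101 (10xxxxxx ✓), payload 111101.
Byte 4: 0xAD = 10101101 (10xxxxxx ✓), payload 101101.
Concatenate: 010101001111101101101 = 0xA9F6D (21 bits → U+A9F6D).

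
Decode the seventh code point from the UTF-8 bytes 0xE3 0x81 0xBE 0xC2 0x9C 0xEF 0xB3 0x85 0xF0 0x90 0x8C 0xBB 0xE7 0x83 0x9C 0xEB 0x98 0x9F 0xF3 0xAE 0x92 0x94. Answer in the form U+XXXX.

U+EE494

Offset 0: leading byte 0xE3 = 11100011 → 3-byte char #1 = E3 81 BE.
Offset 3: leading byte 0xC2 = 11000010 → 2-byte char #2 = C2 9C.
Offset 5: leading byte 0xEF = 11101111 → 3-byte char #3 = EF B3 85.
Offset 8: leading byte 0xF0 = 11110000 → 4-byte char #4 = F0 90 8C BB.
Offset 12: leading byte 0xE7 = 11100111 → 3-byte char #5 = E7 83 9C.
Offset 15: leading byte 0xEB = 11101011 → 3-byte char #6 = EB 98 9F.
Offset 18: leading byte 0xF3 = 11110011 → 4-byte char #7 = F3 AE 92 94.
Leading byte 0xF3 = 11110011 matches 11110xxx → 4-byte sequence.
Byte 1: 0xF3 = 11110011, payload 011 (3 bits).
Byte 2: 0xAE = 10101110 (10xxxxxx ✓), payload 101110.
Byte 3: 0x92 = 10010010 (10xxxxxx ✓), payload 010010.
Byte 4: 0x94 = 10010100 (10xxxxxx ✓), payload 010100.
Concatenate: 011101110010010010100 = 0xEE494 (21 bits → U+EE494).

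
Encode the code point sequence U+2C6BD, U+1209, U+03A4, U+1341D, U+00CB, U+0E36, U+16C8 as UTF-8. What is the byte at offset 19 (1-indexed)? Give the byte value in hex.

1-indexed offset 19 is 0-indexed offset 18.
U+2C6BD → 4-byte form F0 AC 9A BD at offsets 0–3.
U+1209 → 3-byte form E1 88 89 at offsets 4–6.
U+03A4 → 2-byte form CE A4 at offsets 7–8.
U+1341D → 4-byte form F0 93 90 9D at offsets 9–12.
U+00CB → 2-byte form C3 8B at offsets 13–14.
U+0E36 → 3-byte form E0 B8 B6 at offsets 15–17.
U+16C8 → 3-byte form E1 9B 88 at offsets 18–20.
Offset 18 falls in char 7's range; it's byte 1 of E1 9B 88 = 0xE1.

0xE1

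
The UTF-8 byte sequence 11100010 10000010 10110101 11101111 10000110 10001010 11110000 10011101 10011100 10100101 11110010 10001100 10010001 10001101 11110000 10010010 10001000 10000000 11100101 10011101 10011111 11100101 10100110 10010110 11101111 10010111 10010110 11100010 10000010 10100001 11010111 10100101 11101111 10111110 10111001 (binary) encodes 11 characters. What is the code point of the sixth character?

U+575F

Offset 0: leading byte 0xE2 = 11100010 → 3-byte char #1 = E2 82 B5.
Offset 3: leading byte 0xEF = 11101111 → 3-byte char #2 = EF 86 8A.
Offset 6: leading byte 0xF0 = 11110000 → 4-byte char #3 = F0 9D 9C A5.
Offset 10: leading byte 0xF2 = 11110010 → 4-byte char #4 = F2 8C 91 8D.
Offset 14: leading byte 0xF0 = 11110000 → 4-byte char #5 = F0 92 88 80.
Offset 18: leading byte 0xE5 = 11100101 → 3-byte char #6 = E5 9D 9F.
Leading byte 0xE5 = 11100101 matches 1110xxxx → 3-byte sequence.
Byte 1: 0xE5 = 11100101, payload 0101 (4 bits).
Byte 2: 0x9D = 10011101 (10xxxxxx ✓), payload 011101.
Byte 3: 0x9F = 10011111 (10xxxxxx ✓), payload 011111.
Concatenate: 0101011101011111 = 0x575F (16 bits → U+575F).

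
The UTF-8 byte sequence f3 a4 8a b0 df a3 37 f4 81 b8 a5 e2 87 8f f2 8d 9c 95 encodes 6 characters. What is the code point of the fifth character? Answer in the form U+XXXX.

Offset 0: leading byte 0xF3 = 11110011 → 4-byte char #1 = F3 A4 8A B0.
Offset 4: leading byte 0xDF = 11011111 → 2-byte char #2 = DF A3.
Offset 6: leading byte 0x37 = 00110111 → 1-byte char #3 = 37.
Offset 7: leading byte 0xF4 = 11110100 → 4-byte char #4 = F4 81 B8 A5.
Offset 11: leading byte 0xE2 = 11100010 → 3-byte char #5 = E2 87 8F.
Leading byte 0xE2 = 11100010 matches 1110xxxx → 3-byte sequence.
Byte 1: 0xE2 = 11100010, payload 0010 (4 bits).
Byte 2: 0x87 = 10000111 (10xxxxxx ✓), payload 000111.
Byte 3: 0x8F = 10001111 (10xxxxxx ✓), payload 001111.
Concatenate: 0010000111001111 = 0x21CF (16 bits → U+21CF).

U+21CF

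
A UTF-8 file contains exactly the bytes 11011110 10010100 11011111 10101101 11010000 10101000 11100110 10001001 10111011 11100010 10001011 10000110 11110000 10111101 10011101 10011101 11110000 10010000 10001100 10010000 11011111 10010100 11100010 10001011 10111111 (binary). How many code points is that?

Byte at offset 0: 0xDE = 11011110 → 2-byte char (#1). Advance 2.
Byte at offset 2: 0xDF = 11011111 → 2-byte char (#2). Advance 2.
Byte at offset 4: 0xD0 = 11010000 → 2-byte char (#3). Advance 2.
Byte at offset 6: 0xE6 = 11100110 → 3-byte char (#4). Advance 3.
Byte at offset 9: 0xE2 = 11100010 → 3-byte char (#5). Advance 3.
Byte at offset 12: 0xF0 = 11110000 → 4-byte char (#6). Advance 4.
Byte at offset 16: 0xF0 = 11110000 → 4-byte char (#7). Advance 4.
Byte at offset 20: 0xDF = 11011111 → 2-byte char (#8). Advance 2.
Byte at offset 22: 0xE2 = 11100010 → 3-byte char (#9). Advance 3.
Reached end at offset 25 after 9 code points.

9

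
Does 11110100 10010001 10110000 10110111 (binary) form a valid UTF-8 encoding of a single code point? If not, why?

invalid (encodes a value above U+10FFFF)

Leading byte 0xF4 = 11110100 → 4-byte form.
Payload = 0x111C37, which exceeds U+10FFFF, the maximum Unicode code point. (Leading bytes F5–FF, or F4 followed by ≥ 0x90, are invalid.)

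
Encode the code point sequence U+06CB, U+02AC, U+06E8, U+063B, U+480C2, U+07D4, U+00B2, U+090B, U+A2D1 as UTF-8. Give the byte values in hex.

DB 8B CA AC DB A8 D8 BB F1 88 83 82 DF 94 C2 B2 E0 A4 8B EA 8B 91

U+06CB: 2-byte form → DB 8B.
U+02AC: 2-byte form → CA AC.
U+06E8: 2-byte form → DB A8.
U+063B: 2-byte form → D8 BB.
U+480C2: 4-byte form → F1 88 83 82.
U+07D4: 2-byte form → DF 94.
U+00B2: 2-byte form → C2 B2.
U+090B: 3-byte form → E0 A4 8B.
U+A2D1: 3-byte form → EA 8B 91.
Concatenated (22 bytes): DB 8B CA AC DB A8 D8 BB F1 88 83 82 DF 94 C2 B2 E0 A4 8B EA 8B 91.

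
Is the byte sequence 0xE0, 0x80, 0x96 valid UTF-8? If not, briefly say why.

Leading byte 0xE0 = 11100000 → 3-byte form.
Continuation bytes all match 10xxxxxx. Payload decodes to 0x16.
But 0x16 < 0x800, the minimum for a 3-byte sequence — this is an overlong encoding.

invalid (overlong encoding)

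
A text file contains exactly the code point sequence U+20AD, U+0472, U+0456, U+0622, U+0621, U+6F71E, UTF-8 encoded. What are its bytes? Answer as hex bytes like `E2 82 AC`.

E2 82 AD D1 B2 D1 96 D8 A2 D8 A1 F1 AF 9C 9E

U+20AD: 3-byte form → E2 82 AD.
U+0472: 2-byte form → D1 B2.
U+0456: 2-byte form → D1 96.
U+0622: 2-byte form → D8 A2.
U+0621: 2-byte form → D8 A1.
U+6F71E: 4-byte form → F1 AF 9C 9E.
Concatenated (15 bytes): E2 82 AD D1 B2 D1 96 D8 A2 D8 A1 F1 AF 9C 9E.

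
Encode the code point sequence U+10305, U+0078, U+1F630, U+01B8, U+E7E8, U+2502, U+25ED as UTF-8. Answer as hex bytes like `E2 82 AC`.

F0 90 8C 85 78 F0 9F 98 B0 C6 B8 EE 9F A8 E2 94 82 E2 97 AD

U+10305: 4-byte form → F0 90 8C 85.
U+0078: 1-byte form → 78.
U+1F630: 4-byte form → F0 9F 98 B0.
U+01B8: 2-byte form → C6 B8.
U+E7E8: 3-byte form → EE 9F A8.
U+2502: 3-byte form → E2 94 82.
U+25ED: 3-byte form → E2 97 AD.
Concatenated (20 bytes): F0 90 8C 85 78 F0 9F 98 B0 C6 B8 EE 9F A8 E2 94 82 E2 97 AD.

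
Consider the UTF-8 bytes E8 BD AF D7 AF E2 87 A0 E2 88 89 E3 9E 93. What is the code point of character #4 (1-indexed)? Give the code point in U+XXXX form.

U+2209

Offset 0: leading byte 0xE8 = 11101000 → 3-byte char #1 = E8 BD AF.
Offset 3: leading byte 0xD7 = 11010111 → 2-byte char #2 = D7 AF.
Offset 5: leading byte 0xE2 = 11100010 → 3-byte char #3 = E2 87 A0.
Offset 8: leading byte 0xE2 = 11100010 → 3-byte char #4 = E2 88 89.
Leading byte 0xE2 = 11100010 matches 1110xxxx → 3-byte sequence.
Byte 1: 0xE2 = 11100010, payload 0010 (4 bits).
Byte 2: 0x88 = 10001000 (10xxxxxx ✓), payload 001000.
Byte 3: 0x89 = 10001001 (10xxxxxx ✓), payload 001001.
Concatenate: 0010001000001001 = 0x2209 (16 bits → U+2209).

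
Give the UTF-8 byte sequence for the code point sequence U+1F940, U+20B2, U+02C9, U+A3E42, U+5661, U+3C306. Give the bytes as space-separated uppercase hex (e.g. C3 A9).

U+1F940: 4-byte form → F0 9F A5 80.
U+20B2: 3-byte form → E2 82 B2.
U+02C9: 2-byte form → CB 89.
U+A3E42: 4-byte form → F2 A3 B9 82.
U+5661: 3-byte form → E5 99 A1.
U+3C306: 4-byte form → F0 BC 8C 86.
Concatenated (20 bytes): F0 9F A5 80 E2 82 B2 CB 89 F2 A3 B9 82 E5 99 A1 F0 BC 8C 86.

F0 9F A5 80 E2 82 B2 CB 89 F2 A3 B9 82 E5 99 A1 F0 BC 8C 86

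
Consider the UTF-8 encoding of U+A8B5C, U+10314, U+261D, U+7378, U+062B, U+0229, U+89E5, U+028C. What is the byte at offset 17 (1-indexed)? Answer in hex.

0xC8

1-indexed offset 17 is 0-indexed offset 16.
U+A8B5C → 4-byte form F2 A8 AD 9C at offsets 0–3.
U+10314 → 4-byte form F0 90 8C 94 at offsets 4–7.
U+261D → 3-byte form E2 98 9D at offsets 8–10.
U+7378 → 3-byte form E7 8D B8 at offsets 11–13.
U+062B → 2-byte form D8 AB at offsets 14–15.
U+0229 → 2-byte form C8 A9 at offsets 16–17.
Offset 16 falls in char 6's range; it's byte 1 of C8 A9 = 0xC8.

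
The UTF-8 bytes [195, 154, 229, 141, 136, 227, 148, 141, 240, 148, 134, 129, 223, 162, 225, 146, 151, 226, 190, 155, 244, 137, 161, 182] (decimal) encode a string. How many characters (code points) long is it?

8

Byte at offset 0: 0xC3 = 11000011 → 2-byte char (#1). Advance 2.
Byte at offset 2: 0xE5 = 11100101 → 3-byte char (#2). Advance 3.
Byte at offset 5: 0xE3 = 11100011 → 3-byte char (#3). Advance 3.
Byte at offset 8: 0xF0 = 11110000 → 4-byte char (#4). Advance 4.
Byte at offset 12: 0xDF = 11011111 → 2-byte char (#5). Advance 2.
Byte at offset 14: 0xE1 = 11100001 → 3-byte char (#6). Advance 3.
Byte at offset 17: 0xE2 = 11100010 → 3-byte char (#7). Advance 3.
Byte at offset 20: 0xF4 = 11110100 → 4-byte char (#8). Advance 4.
Reached end at offset 24 after 8 code points.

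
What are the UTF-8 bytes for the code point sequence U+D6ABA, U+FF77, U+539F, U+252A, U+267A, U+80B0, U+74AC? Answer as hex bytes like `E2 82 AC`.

F3 96 AA BA EF BD B7 E5 8E 9F E2 94 AA E2 99 BA E8 82 B0 E7 92 AC

U+D6ABA: 4-byte form → F3 96 AA BA.
U+FF77: 3-byte form → EF BD B7.
U+539F: 3-byte form → E5 8E 9F.
U+252A: 3-byte form → E2 94 AA.
U+267A: 3-byte form → E2 99 BA.
U+80B0: 3-byte form → E8 82 B0.
U+74AC: 3-byte form → E7 92 AC.
Concatenated (22 bytes): F3 96 AA BA EF BD B7 E5 8E 9F E2 94 AA E2 99 BA E8 82 B0 E7 92 AC.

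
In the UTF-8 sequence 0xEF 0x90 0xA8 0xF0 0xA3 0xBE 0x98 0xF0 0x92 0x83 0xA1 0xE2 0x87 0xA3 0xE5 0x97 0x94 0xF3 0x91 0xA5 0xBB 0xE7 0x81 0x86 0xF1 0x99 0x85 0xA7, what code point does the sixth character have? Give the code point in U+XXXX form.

Offset 0: leading byte 0xEF = 11101111 → 3-byte char #1 = EF 90 A8.
Offset 3: leading byte 0xF0 = 11110000 → 4-byte char #2 = F0 A3 BE 98.
Offset 7: leading byte 0xF0 = 11110000 → 4-byte char #3 = F0 92 83 A1.
Offset 11: leading byte 0xE2 = 11100010 → 3-byte char #4 = E2 87 A3.
Offset 14: leading byte 0xE5 = 11100101 → 3-byte char #5 = E5 97 94.
Offset 17: leading byte 0xF3 = 11110011 → 4-byte char #6 = F3 91 A5 BB.
Leading byte 0xF3 = 11110011 matches 11110xxx → 4-byte sequence.
Byte 1: 0xF3 = 11110011, payload 011 (3 bits).
Byte 2: 0x91 = 10010001 (10xxxxxx ✓), payload 010001.
Byte 3: 0xA5 = 10100101 (10xxxxxx ✓), payload 100101.
Byte 4: 0xBB = 10111011 (10xxxxxx ✓), payload 111011.
Concatenate: 011010001100101111011 = 0xD197B (21 bits → U+D197B).

U+D197B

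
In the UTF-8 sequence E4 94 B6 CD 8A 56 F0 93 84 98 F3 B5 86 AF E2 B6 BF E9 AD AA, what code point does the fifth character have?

U+F51AF

Offset 0: leading byte 0xE4 = 11100100 → 3-byte char #1 = E4 94 B6.
Offset 3: leading byte 0xCD = 11001101 → 2-byte char #2 = CD 8A.
Offset 5: leading byte 0x56 = 01010110 → 1-byte char #3 = 56.
Offset 6: leading byte 0xF0 = 11110000 → 4-byte char #4 = F0 93 84 98.
Offset 10: leading byte 0xF3 = 11110011 → 4-byte char #5 = F3 B5 86 AF.
Leading byte 0xF3 = 11110011 matches 11110xxx → 4-byte sequence.
Byte 1: 0xF3 = 11110011, payload 011 (3 bits).
Byte 2: 0xB5 = 10110101 (10xxxxxx ✓), payload 110101.
Byte 3: 0x86 = 10000110 (10xxxxxx ✓), payload 000110.
Byte 4: 0xAF = 10101111 (10xxxxxx ✓), payload 101111.
Concatenate: 011110101000110101111 = 0xF51AF (21 bits → U+F51AF).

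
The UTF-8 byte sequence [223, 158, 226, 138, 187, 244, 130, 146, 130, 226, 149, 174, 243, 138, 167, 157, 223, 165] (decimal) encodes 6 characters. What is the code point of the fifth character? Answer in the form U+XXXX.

Offset 0: leading byte 0xDF = 11011111 → 2-byte char #1 = DF 9E.
Offset 2: leading byte 0xE2 = 11100010 → 3-byte char #2 = E2 8A BB.
Offset 5: leading byte 0xF4 = 11110100 → 4-byte char #3 = F4 82 92 82.
Offset 9: leading byte 0xE2 = 11100010 → 3-byte char #4 = E2 95 AE.
Offset 12: leading byte 0xF3 = 11110011 → 4-byte char #5 = F3 8A A7 9D.
Leading byte 0xF3 = 11110011 matches 11110xxx → 4-byte sequence.
Byte 1: 0xF3 = 11110011, payload 011 (3 bits).
Byte 2: 0x8A = 10001010 (10xxxxxx ✓), payload 001010.
Byte 3: 0xA7 = 10100111 (10xxxxxx ✓), payload 100111.
Byte 4: 0x9D = 10011101 (10xxxxxx ✓), payload 011101.
Concatenate: 011001010100111011101 = 0xCA9DD (21 bits → U+CA9DD).

U+CA9DD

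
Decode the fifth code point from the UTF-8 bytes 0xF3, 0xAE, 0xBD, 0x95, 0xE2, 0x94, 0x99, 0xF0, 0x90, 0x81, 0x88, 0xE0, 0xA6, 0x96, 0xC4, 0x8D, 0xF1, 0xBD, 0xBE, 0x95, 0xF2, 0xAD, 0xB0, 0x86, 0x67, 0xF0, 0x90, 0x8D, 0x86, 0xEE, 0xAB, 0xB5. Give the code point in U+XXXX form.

U+010D

Offset 0: leading byte 0xF3 = 11110011 → 4-byte char #1 = F3 AE BD 95.
Offset 4: leading byte 0xE2 = 11100010 → 3-byte char #2 = E2 94 99.
Offset 7: leading byte 0xF0 = 11110000 → 4-byte char #3 = F0 90 81 88.
Offset 11: leading byte 0xE0 = 11100000 → 3-byte char #4 = E0 A6 96.
Offset 14: leading byte 0xC4 = 11000100 → 2-byte char #5 = C4 8D.
Leading byte 0xC4 = 11000100 matches 110xxxxx → 2-byte sequence.
Byte 1: 0xC4 = 11000100, payload 00100 (5 bits).
Byte 2: 0x8D = 10001101 (10xxxxxx ✓), payload 001101.
Concatenate: 00100001101 = 0x10D (11 bits → U+010D).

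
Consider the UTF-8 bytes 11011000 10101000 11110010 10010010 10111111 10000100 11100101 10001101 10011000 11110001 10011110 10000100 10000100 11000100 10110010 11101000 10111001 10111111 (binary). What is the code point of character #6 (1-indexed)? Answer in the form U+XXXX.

U+8E7F

Offset 0: leading byte 0xD8 = 11011000 → 2-byte char #1 = D8 A8.
Offset 2: leading byte 0xF2 = 11110010 → 4-byte char #2 = F2 92 BF 84.
Offset 6: leading byte 0xE5 = 11100101 → 3-byte char #3 = E5 8D 98.
Offset 9: leading byte 0xF1 = 11110001 → 4-byte char #4 = F1 9E 84 84.
Offset 13: leading byte 0xC4 = 11000100 → 2-byte char #5 = C4 B2.
Offset 15: leading byte 0xE8 = 11101000 → 3-byte char #6 = E8 B9 BF.
Leading byte 0xE8 = 11101000 matches 1110xxxx → 3-byte sequence.
Byte 1: 0xE8 = 11101000, payload 1000 (4 bits).
Byte 2: 0xB9 = 10111001 (10xxxxxx ✓), payload 111001.
Byte 3: 0xBF = 10111111 (10xxxxxx ✓), payload 111111.
Concatenate: 1000111001111111 = 0x8E7F (16 bits → U+8E7F).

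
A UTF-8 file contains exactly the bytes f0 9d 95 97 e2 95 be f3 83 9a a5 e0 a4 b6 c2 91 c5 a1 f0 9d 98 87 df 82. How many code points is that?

8

Byte at offset 0: 0xF0 = 11110000 → 4-byte char (#1). Advance 4.
Byte at offset 4: 0xE2 = 11100010 → 3-byte char (#2). Advance 3.
Byte at offset 7: 0xF3 = 11110011 → 4-byte char (#3). Advance 4.
Byte at offset 11: 0xE0 = 11100000 → 3-byte char (#4). Advance 3.
Byte at offset 14: 0xC2 = 11000010 → 2-byte char (#5). Advance 2.
Byte at offset 16: 0xC5 = 11000101 → 2-byte char (#6). Advance 2.
Byte at offset 18: 0xF0 = 11110000 → 4-byte char (#7). Advance 4.
Byte at offset 22: 0xDF = 11011111 → 2-byte char (#8). Advance 2.
Reached end at offset 24 after 8 code points.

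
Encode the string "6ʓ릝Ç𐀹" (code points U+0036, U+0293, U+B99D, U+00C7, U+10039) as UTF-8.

U+0036: 1-byte form → 36.
U+0293: 2-byte form → CA 93.
U+B99D: 3-byte form → EB A6 9D.
U+00C7: 2-byte form → C3 87.
U+10039: 4-byte form → F0 90 80 B9.
Concatenated (12 bytes): 36 CA 93 EB A6 9D C3 87 F0 90 80 B9.

36 CA 93 EB A6 9D C3 87 F0 90 80 B9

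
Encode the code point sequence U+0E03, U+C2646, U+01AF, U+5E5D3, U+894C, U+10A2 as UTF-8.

U+0E03: 3-byte form → E0 B8 83.
U+C2646: 4-byte form → F3 82 99 86.
U+01AF: 2-byte form → C6 AF.
U+5E5D3: 4-byte form → F1 9E 97 93.
U+894C: 3-byte form → E8 A5 8C.
U+10A2: 3-byte form → E1 82 A2.
Concatenated (19 bytes): E0 B8 83 F3 82 99 86 C6 AF F1 9E 97 93 E8 A5 8C E1 82 A2.

E0 B8 83 F3 82 99 86 C6 AF F1 9E 97 93 E8 A5 8C E1 82 A2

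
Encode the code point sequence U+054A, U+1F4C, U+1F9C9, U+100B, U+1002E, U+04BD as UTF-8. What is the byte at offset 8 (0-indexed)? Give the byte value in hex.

0x89

U+054A → 2-byte form D5 8A at offsets 0–1.
U+1F4C → 3-byte form E1 BD 8C at offsets 2–4.
U+1F9C9 → 4-byte form F0 9F A7 89 at offsets 5–8.
Offset 8 falls in char 3's range; it's byte 4 of F0 9F A7 89 = 0x89.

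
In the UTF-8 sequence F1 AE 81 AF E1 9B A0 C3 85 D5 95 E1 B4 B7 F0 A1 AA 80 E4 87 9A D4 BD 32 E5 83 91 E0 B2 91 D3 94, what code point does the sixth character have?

Offset 0: leading byte 0xF1 = 11110001 → 4-byte char #1 = F1 AE 81 AF.
Offset 4: leading byte 0xE1 = 11100001 → 3-byte char #2 = E1 9B A0.
Offset 7: leading byte 0xC3 = 11000011 → 2-byte char #3 = C3 85.
Offset 9: leading byte 0xD5 = 11010101 → 2-byte char #4 = D5 95.
Offset 11: leading byte 0xE1 = 11100001 → 3-byte char #5 = E1 B4 B7.
Offset 14: leading byte 0xF0 = 11110000 → 4-byte char #6 = F0 A1 AA 80.
Leading byte 0xF0 = 11110000 matches 11110xxx → 4-byte sequence.
Byte 1: 0xF0 = 11110000, payload 000 (3 bits).
Byte 2: 0xA1 = 10100001 (10xxxxxx ✓), payload 100001.
Byte 3: 0xAA = 10101010 (10xxxxxx ✓), payload 101010.
Byte 4: 0x80 = 10000000 (10xxxxxx ✓), payload 000000.
Concatenate: 000100001101010000000 = 0x21A80 (21 bits → U+21A80).

U+21A80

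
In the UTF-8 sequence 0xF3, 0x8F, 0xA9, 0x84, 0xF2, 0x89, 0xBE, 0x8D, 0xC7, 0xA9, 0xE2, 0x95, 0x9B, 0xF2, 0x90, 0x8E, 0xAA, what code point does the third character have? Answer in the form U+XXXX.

U+01E9

Offset 0: leading byte 0xF3 = 11110011 → 4-byte char #1 = F3 8F A9 84.
Offset 4: leading byte 0xF2 = 11110010 → 4-byte char #2 = F2 89 BE 8D.
Offset 8: leading byte 0xC7 = 11000111 → 2-byte char #3 = C7 A9.
Leading byte 0xC7 = 11000111 matches 110xxxxx → 2-byte sequence.
Byte 1: 0xC7 = 11000111, payload 00111 (5 bits).
Byte 2: 0xA9 = 10101001 (10xxxxxx ✓), payload 101001.
Concatenate: 00111101001 = 0x1E9 (11 bits → U+01E9).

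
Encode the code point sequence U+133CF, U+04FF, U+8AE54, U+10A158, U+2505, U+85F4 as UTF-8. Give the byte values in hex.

F0 93 8F 8F D3 BF F2 8A B9 94 F4 8A 85 98 E2 94 85 E8 97 B4

U+133CF: 4-byte form → F0 93 8F 8F.
U+04FF: 2-byte form → D3 BF.
U+8AE54: 4-byte form → F2 8A B9 94.
U+10A158: 4-byte form → F4 8A 85 98.
U+2505: 3-byte form → E2 94 85.
U+85F4: 3-byte form → E8 97 B4.
Concatenated (20 bytes): F0 93 8F 8F D3 BF F2 8A B9 94 F4 8A 85 98 E2 94 85 E8 97 B4.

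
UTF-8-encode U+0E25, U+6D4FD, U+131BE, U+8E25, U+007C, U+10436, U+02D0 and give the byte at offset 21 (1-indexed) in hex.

0x90

1-indexed offset 21 is 0-indexed offset 20.
U+0E25 → 3-byte form E0 B8 A5 at offsets 0–2.
U+6D4FD → 4-byte form F1 AD 93 BD at offsets 3–6.
U+131BE → 4-byte form F0 93 86 BE at offsets 7–10.
U+8E25 → 3-byte form E8 B8 A5 at offsets 11–13.
U+007C → 1-byte form 7C at offsets 14–14.
U+10436 → 4-byte form F0 90 90 B6 at offsets 15–18.
U+02D0 → 2-byte form CB 90 at offsets 19–20.
Offset 20 falls in char 7's range; it's byte 2 of CB 90 = 0x90.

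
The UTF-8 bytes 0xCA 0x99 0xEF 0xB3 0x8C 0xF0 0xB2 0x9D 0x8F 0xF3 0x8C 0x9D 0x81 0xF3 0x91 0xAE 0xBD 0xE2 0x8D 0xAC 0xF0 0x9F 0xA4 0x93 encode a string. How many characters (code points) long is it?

7

Byte at offset 0: 0xCA = 11001010 → 2-byte char (#1). Advance 2.
Byte at offset 2: 0xEF = 11101111 → 3-byte char (#2). Advance 3.
Byte at offset 5: 0xF0 = 11110000 → 4-byte char (#3). Advance 4.
Byte at offset 9: 0xF3 = 11110011 → 4-byte char (#4). Advance 4.
Byte at offset 13: 0xF3 = 11110011 → 4-byte char (#5). Advance 4.
Byte at offset 17: 0xE2 = 11100010 → 3-byte char (#6). Advance 3.
Byte at offset 20: 0xF0 = 11110000 → 4-byte char (#7). Advance 4.
Reached end at offset 24 after 7 code points.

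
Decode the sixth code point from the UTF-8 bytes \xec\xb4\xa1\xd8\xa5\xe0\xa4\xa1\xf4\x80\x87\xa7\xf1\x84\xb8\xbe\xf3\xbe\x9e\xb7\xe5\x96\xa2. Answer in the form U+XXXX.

Offset 0: leading byte 0xEC = 11101100 → 3-byte char #1 = EC B4 A1.
Offset 3: leading byte 0xD8 = 11011000 → 2-byte char #2 = D8 A5.
Offset 5: leading byte 0xE0 = 11100000 → 3-byte char #3 = E0 A4 A1.
Offset 8: leading byte 0xF4 = 11110100 → 4-byte char #4 = F4 80 87 A7.
Offset 12: leading byte 0xF1 = 11110001 → 4-byte char #5 = F1 84 B8 BE.
Offset 16: leading byte 0xF3 = 11110011 → 4-byte char #6 = F3 BE 9E B7.
Leading byte 0xF3 = 11110011 matches 11110xxx → 4-byte sequence.
Byte 1: 0xF3 = 11110011, payload 011 (3 bits).
Byte 2: 0xBE = 10111110 (10xxxxxx ✓), payload 111110.
Byte 3: 0x9E = 10011110 (10xxxxxx ✓), payload 011110.
Byte 4: 0xB7 = 10110111 (10xxxxxx ✓), payload 110111.
Concatenate: 011111110011110110111 = 0xFE7B7 (21 bits → U+FE7B7).

U+FE7B7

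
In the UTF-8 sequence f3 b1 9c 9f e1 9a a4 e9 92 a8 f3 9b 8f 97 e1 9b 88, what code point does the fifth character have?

U+16C8

Offset 0: leading byte 0xF3 = 11110011 → 4-byte char #1 = F3 B1 9C 9F.
Offset 4: leading byte 0xE1 = 11100001 → 3-byte char #2 = E1 9A A4.
Offset 7: leading byte 0xE9 = 11101001 → 3-byte char #3 = E9 92 A8.
Offset 10: leading byte 0xF3 = 11110011 → 4-byte char #4 = F3 9B 8F 97.
Offset 14: leading byte 0xE1 = 11100001 → 3-byte char #5 = E1 9B 88.
Leading byte 0xE1 = 11100001 matches 1110xxxx → 3-byte sequence.
Byte 1: 0xE1 = 11100001, payload 0001 (4 bits).
Byte 2: 0x9B = 10011011 (10xxxxxx ✓), payload 011011.
Byte 3: 0x88 = 10001000 (10xxxxxx ✓), payload 001000.
Concatenate: 0001011011001000 = 0x16C8 (16 bits → U+16C8).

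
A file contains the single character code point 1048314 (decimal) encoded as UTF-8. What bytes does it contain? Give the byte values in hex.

F3 BF BB BA

U+FFEFA = 0xFFEFA = 1048314 decimal. In range U+10000–U+10FFFF → 4-byte form: 11110xxx 10xxxxxx 10xxxxxx 10xxxxxx.
Binary (21 bits): 011111111111011111010.
Split 3+6+6+6: 011 | 111111 | 111011 | 111010.
Byte 1: 11110011 = 0xF3.
Byte 2: 10111111 = 0xBF.
Byte 3: 10111011 = 0xBB.
Byte 4: 10111010 = 0xBA.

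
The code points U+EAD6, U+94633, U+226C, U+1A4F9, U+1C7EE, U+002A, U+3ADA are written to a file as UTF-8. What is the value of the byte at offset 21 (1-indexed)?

1-indexed offset 21 is 0-indexed offset 20.
U+EAD6 → 3-byte form EE AB 96 at offsets 0–2.
U+94633 → 4-byte form F2 94 98 B3 at offsets 3–6.
U+226C → 3-byte form E2 89 AC at offsets 7–9.
U+1A4F9 → 4-byte form F0 9A 93 B9 at offsets 10–13.
U+1C7EE → 4-byte form F0 9C 9F AE at offsets 14–17.
U+002A → 1-byte form 2A at offsets 18–18.
U+3ADA → 3-byte form E3 AB 9A at offsets 19–21.
Offset 20 falls in char 7's range; it's byte 2 of E3 AB 9A = 0xAB.

0xAB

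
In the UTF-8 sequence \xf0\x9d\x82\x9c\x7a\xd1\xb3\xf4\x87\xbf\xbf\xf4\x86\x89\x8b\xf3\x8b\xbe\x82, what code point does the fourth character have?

Offset 0: leading byte 0xF0 = 11110000 → 4-byte char #1 = F0 9D 82 9C.
Offset 4: leading byte 0x7A = 01111010 → 1-byte char #2 = 7A.
Offset 5: leading byte 0xD1 = 11010001 → 2-byte char #3 = D1 B3.
Offset 7: leading byte 0xF4 = 11110100 → 4-byte char #4 = F4 87 BF BF.
Leading byte 0xF4 = 11110100 matches 11110xxx → 4-byte sequence.
Byte 1: 0xF4 = 11110100, payload 100 (3 bits).
Byte 2: 0x87 = 10000111 (10xxxxxx ✓), payload 000111.
Byte 3: 0xBF = 10111111 (10xxxxxx ✓), payload 111111.
Byte 4: 0xBF = 10111111 (10xxxxxx ✓), payload 111111.
Concatenate: 100000111111111111111 = 0x107FFF (21 bits → U+107FFF).

U+107FFF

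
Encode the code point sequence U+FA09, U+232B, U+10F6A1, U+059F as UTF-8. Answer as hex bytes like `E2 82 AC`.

EF A8 89 E2 8C AB F4 8F 9A A1 D6 9F

U+FA09: 3-byte form → EF A8 89.
U+232B: 3-byte form → E2 8C AB.
U+10F6A1: 4-byte form → F4 8F 9A A1.
U+059F: 2-byte form → D6 9F.
Concatenated (12 bytes): EF A8 89 E2 8C AB F4 8F 9A A1 D6 9F.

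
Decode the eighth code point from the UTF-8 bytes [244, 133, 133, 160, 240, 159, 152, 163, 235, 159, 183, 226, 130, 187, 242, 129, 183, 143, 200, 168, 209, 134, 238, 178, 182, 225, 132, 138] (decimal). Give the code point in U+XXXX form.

Offset 0: leading byte 0xF4 = 11110100 → 4-byte char #1 = F4 85 85 A0.
Offset 4: leading byte 0xF0 = 11110000 → 4-byte char #2 = F0 9F 98 A3.
Offset 8: leading byte 0xEB = 11101011 → 3-byte char #3 = EB 9F B7.
Offset 11: leading byte 0xE2 = 11100010 → 3-byte char #4 = E2 82 BB.
Offset 14: leading byte 0xF2 = 11110010 → 4-byte char #5 = F2 81 B7 8F.
Offset 18: leading byte 0xC8 = 11001000 → 2-byte char #6 = C8 A8.
Offset 20: leading byte 0xD1 = 11010001 → 2-byte char #7 = D1 86.
Offset 22: leading byte 0xEE = 11101110 → 3-byte char #8 = EE B2 B6.
Leading byte 0xEE = 11101110 matches 1110xxxx → 3-byte sequence.
Byte 1: 0xEE = 11101110, payload 1110 (4 bits).
Byte 2: 0xB2 = 10110010 (10xxxxxx ✓), payload 110010.
Byte 3: 0xB6 = 10110110 (10xxxxxx ✓), payload 110110.
Concatenate: 1110110010110110 = 0xECB6 (16 bits → U+ECB6).

U+ECB6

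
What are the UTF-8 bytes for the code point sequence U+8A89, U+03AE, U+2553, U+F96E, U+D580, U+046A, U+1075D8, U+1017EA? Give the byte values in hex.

E8 AA 89 CE AE E2 95 93 EF A5 AE ED 96 80 D1 AA F4 87 97 98 F4 81 9F AA

U+8A89: 3-byte form → E8 AA 89.
U+03AE: 2-byte form → CE AE.
U+2553: 3-byte form → E2 95 93.
U+F96E: 3-byte form → EF A5 AE.
U+D580: 3-byte form → ED 96 80.
U+046A: 2-byte form → D1 AA.
U+1075D8: 4-byte form → F4 87 97 98.
U+1017EA: 4-byte form → F4 81 9F AA.
Concatenated (24 bytes): E8 AA 89 CE AE E2 95 93 EF A5 AE ED 96 80 D1 AA F4 87 97 98 F4 81 9F AA.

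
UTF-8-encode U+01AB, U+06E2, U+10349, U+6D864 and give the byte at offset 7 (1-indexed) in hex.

1-indexed offset 7 is 0-indexed offset 6.
U+01AB → 2-byte form C6 AB at offsets 0–1.
U+06E2 → 2-byte form DB A2 at offsets 2–3.
U+10349 → 4-byte form F0 90 8D 89 at offsets 4–7.
Offset 6 falls in char 3's range; it's byte 3 of F0 90 8D 89 = 0x8D.

0x8D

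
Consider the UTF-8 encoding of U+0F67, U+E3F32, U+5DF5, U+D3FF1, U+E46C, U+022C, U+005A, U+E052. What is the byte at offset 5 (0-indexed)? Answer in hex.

U+0F67 → 3-byte form E0 BD A7 at offsets 0–2.
U+E3F32 → 4-byte form F3 A3 BC B2 at offsets 3–6.
Offset 5 falls in char 2's range; it's byte 3 of F3 A3 BC B2 = 0xBC.

0xBC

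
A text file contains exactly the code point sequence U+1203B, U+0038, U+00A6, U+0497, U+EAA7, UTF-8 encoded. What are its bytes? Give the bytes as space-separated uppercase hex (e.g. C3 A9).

U+1203B: 4-byte form → F0 92 80 BB.
U+0038: 1-byte form → 38.
U+00A6: 2-byte form → C2 A6.
U+0497: 2-byte form → D2 97.
U+EAA7: 3-byte form → EE AA A7.
Concatenated (12 bytes): F0 92 80 BB 38 C2 A6 D2 97 EE AA A7.

F0 92 80 BB 38 C2 A6 D2 97 EE AA A7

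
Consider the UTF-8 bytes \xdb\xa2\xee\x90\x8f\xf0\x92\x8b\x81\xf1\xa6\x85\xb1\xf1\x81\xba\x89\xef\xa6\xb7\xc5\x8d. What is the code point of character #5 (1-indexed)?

Offset 0: leading byte 0xDB = 11011011 → 2-byte char #1 = DB A2.
Offset 2: leading byte 0xEE = 11101110 → 3-byte char #2 = EE 90 8F.
Offset 5: leading byte 0xF0 = 11110000 → 4-byte char #3 = F0 92 8B 81.
Offset 9: leading byte 0xF1 = 11110001 → 4-byte char #4 = F1 A6 85 B1.
Offset 13: leading byte 0xF1 = 11110001 → 4-byte char #5 = F1 81 BA 89.
Leading byte 0xF1 = 11110001 matches 11110xxx → 4-byte sequence.
Byte 1: 0xF1 = 11110001, payload 001 (3 bits).
Byte 2: 0x81 = 10000001 (10xxxxxx ✓), payload 000001.
Byte 3: 0xBA = 10111010 (10xxxxxx ✓), payload 111010.
Byte 4: 0x89 = 10001001 (10xxxxxx ✓), payload 001001.
Concatenate: 001000001111010001001 = 0x41E89 (21 bits → U+41E89).

U+41E89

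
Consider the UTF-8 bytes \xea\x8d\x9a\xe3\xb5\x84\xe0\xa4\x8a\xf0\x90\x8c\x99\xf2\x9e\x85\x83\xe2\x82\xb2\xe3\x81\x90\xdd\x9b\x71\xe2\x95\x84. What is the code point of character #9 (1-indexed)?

Offset 0: leading byte 0xEA = 11101010 → 3-byte char #1 = EA 8D 9A.
Offset 3: leading byte 0xE3 = 11100011 → 3-byte char #2 = E3 B5 84.
Offset 6: leading byte 0xE0 = 11100000 → 3-byte char #3 = E0 A4 8A.
Offset 9: leading byte 0xF0 = 11110000 → 4-byte char #4 = F0 90 8C 99.
Offset 13: leading byte 0xF2 = 11110010 → 4-byte char #5 = F2 9E 85 83.
Offset 17: leading byte 0xE2 = 11100010 → 3-byte char #6 = E2 82 B2.
Offset 20: leading byte 0xE3 = 11100011 → 3-byte char #7 = E3 81 90.
Offset 23: leading byte 0xDD = 11011101 → 2-byte char #8 = DD 9B.
Offset 25: leading byte 0x71 = 01110001 → 1-byte char #9 = 71.
Leading byte 0x71 = 01110001 matches 0xxxxxxx → 1-byte sequence.
Byte 1: 0x71 = 01110001, payload 1110001 (7 bits).
Concatenate: 1110001 = 0x71 (7 bits → U+0071).

U+0071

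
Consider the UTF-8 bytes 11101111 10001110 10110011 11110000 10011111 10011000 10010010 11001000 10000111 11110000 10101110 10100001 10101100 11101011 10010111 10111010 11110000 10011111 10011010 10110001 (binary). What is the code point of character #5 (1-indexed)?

Offset 0: leading byte 0xEF = 11101111 → 3-byte char #1 = EF 8E B3.
Offset 3: leading byte 0xF0 = 11110000 → 4-byte char #2 = F0 9F 98 92.
Offset 7: leading byte 0xC8 = 11001000 → 2-byte char #3 = C8 87.
Offset 9: leading byte 0xF0 = 11110000 → 4-byte char #4 = F0 AE A1 AC.
Offset 13: leading byte 0xEB = 11101011 → 3-byte char #5 = EB 97 BA.
Leading byte 0xEB = 11101011 matches 1110xxxx → 3-byte sequence.
Byte 1: 0xEB = 11101011, payload 1011 (4 bits).
Byte 2: 0x97 = 10010111 (10xxxxxx ✓), payload 010111.
Byte 3: 0xBA = 10111010 (10xxxxxx ✓), payload 111010.
Concatenate: 1011010111111010 = 0xB5FA (16 bits → U+B5FA).

U+B5FA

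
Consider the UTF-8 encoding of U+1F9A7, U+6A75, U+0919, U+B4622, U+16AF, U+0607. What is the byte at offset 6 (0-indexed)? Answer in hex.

0xB5

U+1F9A7 → 4-byte form F0 9F A6 A7 at offsets 0–3.
U+6A75 → 3-byte form E6 A9 B5 at offsets 4–6.
Offset 6 falls in char 2's range; it's byte 3 of E6 A9 B5 = 0xB5.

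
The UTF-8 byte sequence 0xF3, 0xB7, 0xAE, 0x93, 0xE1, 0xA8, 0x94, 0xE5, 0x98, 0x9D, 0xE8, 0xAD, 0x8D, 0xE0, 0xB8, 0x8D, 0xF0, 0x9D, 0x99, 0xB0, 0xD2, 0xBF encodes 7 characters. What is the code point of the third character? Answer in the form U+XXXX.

Offset 0: leading byte 0xF3 = 11110011 → 4-byte char #1 = F3 B7 AE 93.
Offset 4: leading byte 0xE1 = 11100001 → 3-byte char #2 = E1 A8 94.
Offset 7: leading byte 0xE5 = 11100101 → 3-byte char #3 = E5 98 9D.
Leading byte 0xE5 = 11100101 matches 1110xxxx → 3-byte sequence.
Byte 1: 0xE5 = 11100101, payload 0101 (4 bits).
Byte 2: 0x98 = 10011000 (10xxxxxx ✓), payload 011000.
Byte 3: 0x9D = 10011101 (10xxxxxx ✓), payload 011101.
Concatenate: 0101011000011101 = 0x561D (16 bits → U+561D).

U+561D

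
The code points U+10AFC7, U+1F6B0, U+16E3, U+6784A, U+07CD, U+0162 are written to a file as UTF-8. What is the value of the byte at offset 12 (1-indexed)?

1-indexed offset 12 is 0-indexed offset 11.
U+10AFC7 → 4-byte form F4 8A BF 87 at offsets 0–3.
U+1F6B0 → 4-byte form F0 9F 9A B0 at offsets 4–7.
U+16E3 → 3-byte form E1 9B A3 at offsets 8–10.
U+6784A → 4-byte form F1 A7 A1 8A at offsets 11–14.
Offset 11 falls in char 4's range; it's byte 1 of F1 A7 A1 8A = 0xF1.

0xF1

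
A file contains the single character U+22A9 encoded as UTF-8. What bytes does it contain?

E2 8A A9

U+22A9 = 0x22A9 = 8873 decimal. In range U+0800–U+FFFF → 3-byte form: 1110xxxx 10xxxxxx 10xxxxxx.
Binary (16 bits): 0010001010101001.
Split 4+6+6: 0010 | 001010 | 101001.
Byte 1: 11100010 = 0xE2.
Byte 2: 10001010 = 0x8A.
Byte 3: 10101001 = 0xA9.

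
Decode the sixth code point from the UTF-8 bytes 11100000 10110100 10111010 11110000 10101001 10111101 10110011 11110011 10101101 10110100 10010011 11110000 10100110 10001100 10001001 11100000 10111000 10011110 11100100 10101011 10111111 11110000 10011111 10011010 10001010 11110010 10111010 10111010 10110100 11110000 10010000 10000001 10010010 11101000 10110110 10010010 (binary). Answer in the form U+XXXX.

U+4AFF

Offset 0: leading byte 0xE0 = 11100000 → 3-byte char #1 = E0 B4 BA.
Offset 3: leading byte 0xF0 = 11110000 → 4-byte char #2 = F0 A9 BD B3.
Offset 7: leading byte 0xF3 = 11110011 → 4-byte char #3 = F3 AD B4 93.
Offset 11: leading byte 0xF0 = 11110000 → 4-byte char #4 = F0 A6 8C 89.
Offset 15: leading byte 0xE0 = 11100000 → 3-byte char #5 = E0 B8 9E.
Offset 18: leading byte 0xE4 = 11100100 → 3-byte char #6 = E4 AB BF.
Leading byte 0xE4 = 11100100 matches 1110xxxx → 3-byte sequence.
Byte 1: 0xE4 = 11100100, payload 0100 (4 bits).
Byte 2: 0xAB = 10101011 (10xxxxxx ✓), payload 101011.
Byte 3: 0xBF = 10111111 (10xxxxxx ✓), payload 111111.
Concatenate: 0100101011111111 = 0x4AFF (16 bits → U+4AFF).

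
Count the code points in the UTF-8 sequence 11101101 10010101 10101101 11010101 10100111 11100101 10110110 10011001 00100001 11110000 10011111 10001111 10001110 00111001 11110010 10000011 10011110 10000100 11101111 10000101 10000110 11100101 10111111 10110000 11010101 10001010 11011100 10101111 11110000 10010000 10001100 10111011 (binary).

12

Byte at offset 0: 0xED = 11101101 → 3-byte char (#1). Advance 3.
Byte at offset 3: 0xD5 = 11010101 → 2-byte char (#2). Advance 2.
Byte at offset 5: 0xE5 = 11100101 → 3-byte char (#3). Advance 3.
Byte at offset 8: 0x21 = 00100001 → 1-byte char (#4). Advance 1.
Byte at offset 9: 0xF0 = 11110000 → 4-byte char (#5). Advance 4.
Byte at offset 13: 0x39 = 00111001 → 1-byte char (#6). Advance 1.
Byte at offset 14: 0xF2 = 11110010 → 4-byte char (#7). Advance 4.
Byte at offset 18: 0xEF = 11101111 → 3-byte char (#8). Advance 3.
Byte at offset 21: 0xE5 = 11100101 → 3-byte char (#9). Advance 3.
Byte at offset 24: 0xD5 = 11010101 → 2-byte char (#10). Advance 2.
Byte at offset 26: 0xDC = 11011100 → 2-byte char (#11). Advance 2.
Byte at offset 28: 0xF0 = 11110000 → 4-byte char (#12). Advance 4.
Reached end at offset 32 after 12 code points.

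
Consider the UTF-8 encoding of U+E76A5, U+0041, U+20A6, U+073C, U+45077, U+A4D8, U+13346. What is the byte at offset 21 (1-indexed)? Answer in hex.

1-indexed offset 21 is 0-indexed offset 20.
U+E76A5 → 4-byte form F3 A7 9A A5 at offsets 0–3.
U+0041 → 1-byte form 41 at offsets 4–4.
U+20A6 → 3-byte form E2 82 A6 at offsets 5–7.
U+073C → 2-byte form DC BC at offsets 8–9.
U+45077 → 4-byte form F1 85 81 B7 at offsets 10–13.
U+A4D8 → 3-byte form EA 93 98 at offsets 14–16.
U+13346 → 4-byte form F0 93 8D 86 at offsets 17–20.
Offset 20 falls in char 7's range; it's byte 4 of F0 93 8D 86 = 0x86.

0x86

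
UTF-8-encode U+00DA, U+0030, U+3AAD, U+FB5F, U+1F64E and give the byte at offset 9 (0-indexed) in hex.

U+00DA → 2-byte form C3 9A at offsets 0–1.
U+0030 → 1-byte form 30 at offsets 2–2.
U+3AAD → 3-byte form E3 AA AD at offsets 3–5.
U+FB5F → 3-byte form EF AD 9F at offsets 6–8.
U+1F64E → 4-byte form F0 9F 99 8E at offsets 9–12.
Offset 9 falls in char 5's range; it's byte 1 of F0 9F 99 8E = 0xF0.

0xF0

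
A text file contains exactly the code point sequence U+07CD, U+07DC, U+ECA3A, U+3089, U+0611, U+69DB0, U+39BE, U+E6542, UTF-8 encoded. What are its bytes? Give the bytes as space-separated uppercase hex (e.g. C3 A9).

U+07CD: 2-byte form → DF 8D.
U+07DC: 2-byte form → DF 9C.
U+ECA3A: 4-byte form → F3 AC A8 BA.
U+3089: 3-byte form → E3 82 89.
U+0611: 2-byte form → D8 91.
U+69DB0: 4-byte form → F1 A9 B6 B0.
U+39BE: 3-byte form → E3 A6 BE.
U+E6542: 4-byte form → F3 A6 95 82.
Concatenated (24 bytes): DF 8D DF 9C F3 AC A8 BA E3 82 89 D8 91 F1 A9 B6 B0 E3 A6 BE F3 A6 95 82.

DF 8D DF 9C F3 AC A8 BA E3 82 89 D8 91 F1 A9 B6 B0 E3 A6 BE F3 A6 95 82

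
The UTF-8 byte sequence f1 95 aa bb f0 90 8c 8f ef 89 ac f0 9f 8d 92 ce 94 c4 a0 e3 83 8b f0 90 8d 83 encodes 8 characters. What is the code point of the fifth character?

Offset 0: leading byte 0xF1 = 11110001 → 4-byte char #1 = F1 95 AA BB.
Offset 4: leading byte 0xF0 = 11110000 → 4-byte char #2 = F0 90 8C 8F.
Offset 8: leading byte 0xEF = 11101111 → 3-byte char #3 = EF 89 AC.
Offset 11: leading byte 0xF0 = 11110000 → 4-byte char #4 = F0 9F 8D 92.
Offset 15: leading byte 0xCE = 11001110 → 2-byte char #5 = CE 94.
Leading byte 0xCE = 11001110 matches 110xxxxx → 2-byte sequence.
Byte 1: 0xCE = 11001110, payload 01110 (5 bits).
Byte 2: 0x94 = 10010100 (10xxxxxx ✓), payload 010100.
Concatenate: 01110010100 = 0x394 (11 bits → U+0394).

U+0394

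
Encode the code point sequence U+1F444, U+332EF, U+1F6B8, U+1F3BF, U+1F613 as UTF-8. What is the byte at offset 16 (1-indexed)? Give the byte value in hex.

0xBF

1-indexed offset 16 is 0-indexed offset 15.
U+1F444 → 4-byte form F0 9F 91 84 at offsets 0–3.
U+332EF → 4-byte form F0 B3 8B AF at offsets 4–7.
U+1F6B8 → 4-byte form F0 9F 9A B8 at offsets 8–11.
U+1F3BF → 4-byte form F0 9F 8E BF at offsets 12–15.
Offset 15 falls in char 4's range; it's byte 4 of F0 9F 8E BF = 0xBF.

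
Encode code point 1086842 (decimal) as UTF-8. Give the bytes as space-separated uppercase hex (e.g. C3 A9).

U+10957A = 0x10957A = 1086842 decimal. In range U+10000–U+10FFFF → 4-byte form: 11110xxx 10xxxxxx 10xxxxxx 10xxxxxx.
Binary (21 bits): 100001001010101111010.
Split 3+6+6+6: 100 | 001001 | 010101 | 111010.
Byte 1: 11110100 = 0xF4.
Byte 2: 10001001 = 0x89.
Byte 3: 10010101 = 0x95.
Byte 4: 10111010 = 0xBA.

F4 89 95 BA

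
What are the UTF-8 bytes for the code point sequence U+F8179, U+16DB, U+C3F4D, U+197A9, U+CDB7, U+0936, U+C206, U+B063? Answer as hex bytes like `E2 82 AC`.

F3 B8 85 B9 E1 9B 9B F3 83 BD 8D F0 99 9E A9 EC B6 B7 E0 A4 B6 EC 88 86 EB 81 A3

U+F8179: 4-byte form → F3 B8 85 B9.
U+16DB: 3-byte form → E1 9B 9B.
U+C3F4D: 4-byte form → F3 83 BD 8D.
U+197A9: 4-byte form → F0 99 9E A9.
U+CDB7: 3-byte form → EC B6 B7.
U+0936: 3-byte form → E0 A4 B6.
U+C206: 3-byte form → EC 88 86.
U+B063: 3-byte form → EB 81 A3.
Concatenated (27 bytes): F3 B8 85 B9 E1 9B 9B F3 83 BD 8D F0 99 9E A9 EC B6 B7 E0 A4 B6 EC 88 86 EB 81 A3.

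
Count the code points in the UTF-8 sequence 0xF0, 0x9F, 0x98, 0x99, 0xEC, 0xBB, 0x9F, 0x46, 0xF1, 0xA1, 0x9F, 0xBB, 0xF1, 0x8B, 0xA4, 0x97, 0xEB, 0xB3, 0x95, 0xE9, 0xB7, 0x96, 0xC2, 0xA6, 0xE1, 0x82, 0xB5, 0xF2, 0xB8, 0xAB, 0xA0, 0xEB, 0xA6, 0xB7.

Byte at offset 0: 0xF0 = 11110000 → 4-byte char (#1). Advance 4.
Byte at offset 4: 0xEC = 11101100 → 3-byte char (#2). Advance 3.
Byte at offset 7: 0x46 = 01000110 → 1-byte char (#3). Advance 1.
Byte at offset 8: 0xF1 = 11110001 → 4-byte char (#4). Advance 4.
Byte at offset 12: 0xF1 = 11110001 → 4-byte char (#5). Advance 4.
Byte at offset 16: 0xEB = 11101011 → 3-byte char (#6). Advance 3.
Byte at offset 19: 0xE9 = 11101001 → 3-byte char (#7). Advance 3.
Byte at offset 22: 0xC2 = 11000010 → 2-byte char (#8). Advance 2.
Byte at offset 24: 0xE1 = 11100001 → 3-byte char (#9). Advance 3.
Byte at offset 27: 0xF2 = 11110010 → 4-byte char (#10). Advance 4.
Byte at offset 31: 0xEB = 11101011 → 3-byte char (#11). Advance 3.
Reached end at offset 34 after 11 code points.

11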